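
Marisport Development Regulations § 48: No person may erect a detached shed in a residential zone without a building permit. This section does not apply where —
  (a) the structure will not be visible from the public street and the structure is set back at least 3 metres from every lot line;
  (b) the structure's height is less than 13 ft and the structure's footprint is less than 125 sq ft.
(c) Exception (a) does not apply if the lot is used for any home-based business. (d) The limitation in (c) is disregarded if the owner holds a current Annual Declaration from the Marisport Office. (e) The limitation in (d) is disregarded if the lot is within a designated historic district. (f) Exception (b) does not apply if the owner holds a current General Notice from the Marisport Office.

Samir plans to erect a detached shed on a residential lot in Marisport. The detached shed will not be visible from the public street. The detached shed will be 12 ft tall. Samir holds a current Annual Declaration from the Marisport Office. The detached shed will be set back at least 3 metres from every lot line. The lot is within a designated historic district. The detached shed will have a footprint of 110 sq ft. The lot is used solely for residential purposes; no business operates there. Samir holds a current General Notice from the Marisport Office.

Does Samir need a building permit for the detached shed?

All of (a)'s requirements are met (the structure will not be visible from the street; the setback is at least 3 m on every side). Considering the limiting provisions: (c), which would limit (a), is inapplicable: the lot is solely residential. (a) remains available.
Exception (b)'s conditions are all satisfied: the structure's height is 12 ft, less than the 13 ft limit; the structure's footprint is 110 sq ft, less than the 125 sq ft limit. Turning to paragraph (f): (f) operates against (b): a current General Notice is held. Exception (b) does not apply.

No — exception (a) applies; Samir does not need a building permit.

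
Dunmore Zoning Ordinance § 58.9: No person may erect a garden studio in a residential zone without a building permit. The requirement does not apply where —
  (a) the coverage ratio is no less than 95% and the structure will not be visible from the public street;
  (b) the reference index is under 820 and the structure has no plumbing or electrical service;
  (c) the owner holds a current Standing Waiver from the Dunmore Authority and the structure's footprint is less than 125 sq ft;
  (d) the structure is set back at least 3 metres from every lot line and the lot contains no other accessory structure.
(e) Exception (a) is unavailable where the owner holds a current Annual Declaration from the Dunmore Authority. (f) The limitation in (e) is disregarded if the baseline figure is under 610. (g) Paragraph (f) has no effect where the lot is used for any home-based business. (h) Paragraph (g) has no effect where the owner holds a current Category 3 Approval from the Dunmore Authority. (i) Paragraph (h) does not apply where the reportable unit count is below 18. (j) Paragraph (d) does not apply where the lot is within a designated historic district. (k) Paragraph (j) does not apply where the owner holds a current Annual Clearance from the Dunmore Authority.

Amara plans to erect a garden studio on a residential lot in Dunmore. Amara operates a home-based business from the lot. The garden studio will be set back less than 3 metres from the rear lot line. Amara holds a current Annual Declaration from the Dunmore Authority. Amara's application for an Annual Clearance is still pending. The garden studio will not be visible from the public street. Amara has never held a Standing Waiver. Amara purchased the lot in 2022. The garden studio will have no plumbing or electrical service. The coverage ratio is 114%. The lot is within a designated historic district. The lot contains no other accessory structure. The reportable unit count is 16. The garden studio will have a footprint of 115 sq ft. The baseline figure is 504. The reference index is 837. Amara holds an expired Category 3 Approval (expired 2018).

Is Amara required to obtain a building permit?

Exception (a): the coverage ratio is 114%, meeting the 95% threshold; the structure will not be visible from the street — every condition holds. But: (e) operates against (a): a current Annual Declaration is held. (f) would limit (e) — the baseline figure is 504, under the 610 limit — but (g) sets (f) aside: (g) applies — a home-based business operates on the lot. (h), which would lift (g), is not engaged — no current Category 3 Approval is held. So (a) is unavailable.
Exception (b) fails — the reference index is 837, not under 820.
Exception (c) requires that the owner holds a current Standing Waiver from the Dunmore Authority; but no current Standing Waiver is held, so (c) is unavailable.
Exception (d) fails — the rear setback is under 3 m.
No exception displaces § 58.9.

Yes — Amara must obtain a building permit.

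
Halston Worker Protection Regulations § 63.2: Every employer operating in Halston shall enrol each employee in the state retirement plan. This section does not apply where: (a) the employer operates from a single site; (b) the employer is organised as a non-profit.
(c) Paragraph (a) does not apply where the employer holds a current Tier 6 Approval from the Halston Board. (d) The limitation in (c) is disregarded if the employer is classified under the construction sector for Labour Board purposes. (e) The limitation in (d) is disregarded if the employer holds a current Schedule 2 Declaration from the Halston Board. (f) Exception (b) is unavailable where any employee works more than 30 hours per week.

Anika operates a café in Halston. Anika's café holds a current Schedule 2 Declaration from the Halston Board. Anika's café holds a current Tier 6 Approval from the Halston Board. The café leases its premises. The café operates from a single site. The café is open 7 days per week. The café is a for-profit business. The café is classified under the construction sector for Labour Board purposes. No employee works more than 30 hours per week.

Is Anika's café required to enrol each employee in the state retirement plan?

Yes — Anika's café must enrol each employee in the state retirement plan.

Exception (a) is satisfied on its face — the employer operates from a single site. However, paragraphs (c)–(e) must be considered: (c) operates against (a): a current Tier 6 Approval is held. (d) applies (the café is classified under the construction sector), but is set aside by (e): (e) operates against (d): a current Schedule 2 Declaration is held. So (a) is unavailable.
Exception (b) requires that the employer is organised as a non-profit; but the employer is for-profit, so (b) is unavailable.
No exception is made out. Anika's café falls within the general rule.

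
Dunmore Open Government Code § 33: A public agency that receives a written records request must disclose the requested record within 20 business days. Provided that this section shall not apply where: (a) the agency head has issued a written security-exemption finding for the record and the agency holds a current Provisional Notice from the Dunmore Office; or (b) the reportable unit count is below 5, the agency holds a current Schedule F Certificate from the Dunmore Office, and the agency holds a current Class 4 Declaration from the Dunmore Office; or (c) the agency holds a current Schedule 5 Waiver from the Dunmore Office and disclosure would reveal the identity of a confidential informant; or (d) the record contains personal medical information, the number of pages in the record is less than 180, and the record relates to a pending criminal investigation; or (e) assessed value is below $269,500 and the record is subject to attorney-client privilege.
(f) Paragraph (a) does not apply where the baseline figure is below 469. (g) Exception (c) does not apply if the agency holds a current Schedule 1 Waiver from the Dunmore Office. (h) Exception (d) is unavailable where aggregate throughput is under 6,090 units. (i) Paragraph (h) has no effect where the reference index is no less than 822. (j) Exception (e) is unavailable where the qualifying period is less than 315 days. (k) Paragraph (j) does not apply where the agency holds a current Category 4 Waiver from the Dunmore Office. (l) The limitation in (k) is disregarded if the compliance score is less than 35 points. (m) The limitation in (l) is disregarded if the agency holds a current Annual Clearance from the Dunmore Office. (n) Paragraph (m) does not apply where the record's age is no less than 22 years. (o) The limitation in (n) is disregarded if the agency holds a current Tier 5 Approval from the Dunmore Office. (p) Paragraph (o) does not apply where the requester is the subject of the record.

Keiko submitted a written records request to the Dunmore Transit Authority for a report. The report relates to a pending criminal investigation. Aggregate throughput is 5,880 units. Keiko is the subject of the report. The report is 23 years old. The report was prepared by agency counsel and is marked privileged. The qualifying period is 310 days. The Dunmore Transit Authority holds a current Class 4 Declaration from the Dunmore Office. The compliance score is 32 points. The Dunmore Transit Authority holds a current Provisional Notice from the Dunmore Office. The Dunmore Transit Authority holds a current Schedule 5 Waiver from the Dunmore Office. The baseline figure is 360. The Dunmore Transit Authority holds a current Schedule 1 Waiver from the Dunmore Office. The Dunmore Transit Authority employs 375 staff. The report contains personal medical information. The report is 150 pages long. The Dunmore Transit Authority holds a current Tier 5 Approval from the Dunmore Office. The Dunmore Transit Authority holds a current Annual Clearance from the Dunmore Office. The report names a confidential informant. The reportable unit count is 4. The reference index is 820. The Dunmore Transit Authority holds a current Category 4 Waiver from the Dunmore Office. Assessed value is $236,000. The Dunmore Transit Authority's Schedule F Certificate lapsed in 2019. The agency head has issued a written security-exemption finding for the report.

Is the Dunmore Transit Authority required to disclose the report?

Yes — the Dunmore Transit Authority must disclose the report.

Exception (a)'s conditions are all satisfied: a written security-exemption finding has been issued; a current Provisional Notice is held. But: (f) operates — the baseline figure is 360, below the 469 limit. Exception (a) does not apply.
Exception (b) fails — the Schedule F Certificate is not current.
Exception (c): a current Schedule 5 Waiver is held; the report names a confidential informant — every condition holds. But applying paragraph (g): (g) operates against (c): a current Schedule 1 Waiver is held. (c) is therefore removed.
Exception (d)'s conditions are all satisfied: the report contains personal medical information; the number of pages in the record is 150, less than the 180 limit; the report relates to a pending investigation. Turning to paragraphs (h)–(i): (h) operates against (d): aggregate throughput is 5,880 units, under the 6,090 units limit. (i) does not operate here (the reference index is 820, short of 822), so (h) stands. So (d) is unavailable.
Exception (e)'s conditions are all satisfied: assessed value is $236,000, below the $269,500 limit; the report is privileged. Turning to paragraphs (j)–(p): (j) operates against (e): the qualifying period is 310 days, less than the 315 days limit. (k) is triggered (a current Category 4 Waiver is held), but is itself disapplied by (l): (l) operates against (k): the compliance score is 32 points, less than the 35 points limit. (m) is engaged (a current Annual Clearance is held), but is set aside by (n): (n) operates against (m): the record's age is 23 years, meeting the 22 years threshold. (o) would limit (n) — a current Tier 5 Approval is held — but (p) sets (o) aside: (p) applies — Keiko is the subject of the report. (e) is therefore removed.
No exception displaces § 33.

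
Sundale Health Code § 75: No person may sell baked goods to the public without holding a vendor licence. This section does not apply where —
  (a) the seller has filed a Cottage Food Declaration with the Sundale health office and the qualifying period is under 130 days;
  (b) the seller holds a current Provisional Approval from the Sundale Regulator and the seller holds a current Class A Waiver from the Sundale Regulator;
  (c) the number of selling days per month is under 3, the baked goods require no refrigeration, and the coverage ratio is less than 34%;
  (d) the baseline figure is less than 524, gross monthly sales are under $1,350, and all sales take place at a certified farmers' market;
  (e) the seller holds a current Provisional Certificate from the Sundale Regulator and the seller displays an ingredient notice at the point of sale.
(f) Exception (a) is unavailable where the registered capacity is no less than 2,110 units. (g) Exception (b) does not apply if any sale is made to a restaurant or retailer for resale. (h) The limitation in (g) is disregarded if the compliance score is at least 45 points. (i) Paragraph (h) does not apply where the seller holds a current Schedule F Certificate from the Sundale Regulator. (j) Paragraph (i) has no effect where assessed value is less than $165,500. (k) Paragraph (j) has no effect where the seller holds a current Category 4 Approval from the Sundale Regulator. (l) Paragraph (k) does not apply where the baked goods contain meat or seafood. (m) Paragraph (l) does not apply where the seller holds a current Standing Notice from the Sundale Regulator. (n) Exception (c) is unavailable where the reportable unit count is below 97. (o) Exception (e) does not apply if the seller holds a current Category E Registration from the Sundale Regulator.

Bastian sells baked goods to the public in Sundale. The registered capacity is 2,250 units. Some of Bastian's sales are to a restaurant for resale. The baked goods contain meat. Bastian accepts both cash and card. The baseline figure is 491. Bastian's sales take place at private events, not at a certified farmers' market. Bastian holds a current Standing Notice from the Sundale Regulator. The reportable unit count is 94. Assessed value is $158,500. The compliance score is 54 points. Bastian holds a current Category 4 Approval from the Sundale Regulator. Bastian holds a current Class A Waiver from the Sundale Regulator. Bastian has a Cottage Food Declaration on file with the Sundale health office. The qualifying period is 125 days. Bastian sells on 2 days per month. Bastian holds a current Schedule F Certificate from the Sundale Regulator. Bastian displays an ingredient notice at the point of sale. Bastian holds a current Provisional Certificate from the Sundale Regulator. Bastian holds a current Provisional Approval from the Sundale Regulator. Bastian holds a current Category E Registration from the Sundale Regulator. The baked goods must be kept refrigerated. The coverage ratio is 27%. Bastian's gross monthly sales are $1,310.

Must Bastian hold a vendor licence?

All of (a)'s requirements are met (a Cottage Food Declaration is on file; the qualifying period is 125 days, under the 130 days limit). Turning to paragraph (f): (f) operates against (a): the registered capacity is 2,250 units, meeting the 2,110 units threshold. (a) is therefore removed.
Exception (b) is satisfied on its face — a current Provisional Approval is held; a current Class A Waiver is held. However, paragraphs (g)–(m) must be considered: (g) applies — some sales are to a restaurant for resale. (h) would limit (g) — the compliance score is 54 points, meeting the 45 points threshold — but (i) sets (h) aside: (i) is triggered — a current Schedule F Certificate is held. (j) is triggered (assessed value is $158,500, less than the $165,500 limit), but yields to (k): (k) operates — a current Category 4 Approval is held. (l) applies (the baked goods contain meat), but is displaced by (m): (m) operates — a current Standing Notice is held. So (b) is unavailable.
Exception (c) fails — the baked goods require refrigeration.
Exception (d) fails — sales are at private events, not a certified farmers' market.
All of (e)'s requirements are met (a current Provisional Certificate is held; an ingredient notice is displayed). But applying paragraph (o): (o) applies — a current Category E Registration is held. So (e) is unavailable.
No exception is made out. Bastian falls within the general rule.

Yes — Bastian must hold a vendor licence.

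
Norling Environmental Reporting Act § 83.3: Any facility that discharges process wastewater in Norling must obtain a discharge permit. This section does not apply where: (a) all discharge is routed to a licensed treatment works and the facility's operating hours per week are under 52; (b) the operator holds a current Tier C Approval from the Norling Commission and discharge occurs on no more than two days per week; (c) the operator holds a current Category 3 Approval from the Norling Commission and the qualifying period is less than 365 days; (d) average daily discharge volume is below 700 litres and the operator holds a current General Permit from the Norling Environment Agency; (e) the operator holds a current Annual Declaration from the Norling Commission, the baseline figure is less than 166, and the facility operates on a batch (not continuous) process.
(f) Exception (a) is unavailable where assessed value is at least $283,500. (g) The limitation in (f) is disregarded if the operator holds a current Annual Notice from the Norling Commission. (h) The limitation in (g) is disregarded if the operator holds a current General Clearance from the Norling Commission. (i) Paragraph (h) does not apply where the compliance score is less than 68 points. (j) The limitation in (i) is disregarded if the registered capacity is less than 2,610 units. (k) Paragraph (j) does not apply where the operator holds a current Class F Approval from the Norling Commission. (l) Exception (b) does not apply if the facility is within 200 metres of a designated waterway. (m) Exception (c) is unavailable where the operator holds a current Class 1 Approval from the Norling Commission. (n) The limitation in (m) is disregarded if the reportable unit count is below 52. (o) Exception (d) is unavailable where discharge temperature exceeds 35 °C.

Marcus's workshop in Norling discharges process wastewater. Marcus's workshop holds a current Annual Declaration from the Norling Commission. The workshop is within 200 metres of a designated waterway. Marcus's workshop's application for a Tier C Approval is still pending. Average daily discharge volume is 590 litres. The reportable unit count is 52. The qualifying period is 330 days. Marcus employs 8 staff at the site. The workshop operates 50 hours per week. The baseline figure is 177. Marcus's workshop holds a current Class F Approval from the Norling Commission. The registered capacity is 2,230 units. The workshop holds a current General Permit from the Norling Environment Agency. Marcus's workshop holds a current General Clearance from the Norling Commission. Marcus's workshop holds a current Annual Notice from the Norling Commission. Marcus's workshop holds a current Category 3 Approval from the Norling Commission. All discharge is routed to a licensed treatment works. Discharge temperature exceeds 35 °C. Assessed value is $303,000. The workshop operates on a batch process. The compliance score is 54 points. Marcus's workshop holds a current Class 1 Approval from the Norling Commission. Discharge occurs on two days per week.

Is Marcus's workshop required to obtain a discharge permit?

No — exception (a) applies; Marcus's workshop is not required to obtain a discharge permit.

Exception (a)'s conditions are all satisfied: discharge is routed to a licensed treatment works; the facility's operating hours per week are 50, under the 52 limit. As to paragraphs (f)–(k): (f) is triggered (assessed value is $303,000, meeting the $283,500 threshold), but is displaced by (g): (g) applies — a current Annual Notice is held. (h) would limit (g) — a current General Clearance is held — but (i) sets (h) aside: (i) is triggered — the compliance score is 54 points, less than the 68 points limit. (j) would limit (i) — the registered capacity is 2,230 units, less than the 2,610 units limit — but (k) sets (j) aside: (k) operates against (j): a current Class F Approval is held. So (a) applies.
Exception (b) does not apply: the Tier C Approval is not current.
Exception (c) is satisfied on its face — a current Category 3 Approval is held; the qualifying period is 330 days, less than the 365 days limit. Turning to paragraphs (m)–(n): (m) is engaged — a current Class 1 Approval is held. (n), which would lift (m), is not triggered — the reportable unit count is 52, not below 52. Exception (c) does not apply.
All of (d)'s requirements are met (average daily discharge volume is 590 litres, below the 700 litres limit; a current General Permit is held). But: (o) operates against (d): discharge temperature exceeds 35 °C. So (d) is unavailable.
Exception (e) requires that the baseline figure is less than 166; but the baseline figure is 177, not less than 166, so (e) is unavailable.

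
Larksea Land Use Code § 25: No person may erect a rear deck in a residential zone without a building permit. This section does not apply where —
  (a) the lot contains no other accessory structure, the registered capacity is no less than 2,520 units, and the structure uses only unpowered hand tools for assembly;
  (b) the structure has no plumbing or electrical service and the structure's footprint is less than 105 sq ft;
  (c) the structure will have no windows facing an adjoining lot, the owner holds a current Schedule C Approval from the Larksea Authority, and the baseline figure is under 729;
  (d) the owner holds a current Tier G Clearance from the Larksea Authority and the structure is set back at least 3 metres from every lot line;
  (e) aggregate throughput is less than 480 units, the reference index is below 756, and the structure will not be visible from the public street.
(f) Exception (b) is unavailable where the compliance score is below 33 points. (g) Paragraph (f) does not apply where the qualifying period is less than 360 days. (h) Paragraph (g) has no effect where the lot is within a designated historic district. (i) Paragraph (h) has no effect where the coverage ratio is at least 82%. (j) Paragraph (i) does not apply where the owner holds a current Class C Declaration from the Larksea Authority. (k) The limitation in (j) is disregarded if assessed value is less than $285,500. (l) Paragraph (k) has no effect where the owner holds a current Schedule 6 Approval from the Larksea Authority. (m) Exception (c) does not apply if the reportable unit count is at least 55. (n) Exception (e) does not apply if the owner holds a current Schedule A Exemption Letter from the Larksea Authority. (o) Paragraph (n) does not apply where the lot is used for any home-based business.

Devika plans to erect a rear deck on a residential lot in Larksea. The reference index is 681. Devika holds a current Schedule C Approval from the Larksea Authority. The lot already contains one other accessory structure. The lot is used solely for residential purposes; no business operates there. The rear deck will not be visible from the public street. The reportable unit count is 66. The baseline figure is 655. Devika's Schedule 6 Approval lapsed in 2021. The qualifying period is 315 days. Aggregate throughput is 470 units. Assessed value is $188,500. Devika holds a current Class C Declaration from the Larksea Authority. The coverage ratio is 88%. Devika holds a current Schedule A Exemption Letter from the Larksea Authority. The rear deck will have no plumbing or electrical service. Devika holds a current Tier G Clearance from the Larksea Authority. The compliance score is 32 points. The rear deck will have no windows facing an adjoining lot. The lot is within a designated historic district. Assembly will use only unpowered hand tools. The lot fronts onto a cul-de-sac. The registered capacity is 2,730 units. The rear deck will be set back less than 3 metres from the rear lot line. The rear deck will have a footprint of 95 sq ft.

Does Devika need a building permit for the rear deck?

Exception (a) does not apply: the lot already has another accessory structure.
Exception (b) is satisfied on its face — there is no plumbing or electrical service; the structure's footprint is 95 sq ft, less than the 105 sq ft limit. Under paragraphs (f)–(l): (f) is triggered (the compliance score is 32 points, below the 33 points limit), but is set aside by (g): (g) is engaged — the qualifying period is 315 days, less than the 360 days limit. (h) operates (the lot is in a historic district), but is overridden by (i): (i) is triggered — the coverage ratio is 88%, meeting the 82% threshold. (j) is engaged (a current Class C Declaration is held), but is overridden by (k): (k) operates against (j): assessed value is $188,500, less than the $285,500 limit. (l) does not operate here (no current Schedule 6 Approval is held), so (k) stands. Exception (b) stands.
Exception (c)'s conditions are all satisfied: no windows face an adjoining lot; a current Schedule C Approval is held; the baseline figure is 655, under the 729 limit. But: (m) operates — the reportable unit count is 66, meeting the 55 threshold. (c) is therefore removed.
Exception (d) does not apply: the rear setback is under 3 m.
All of (e)'s requirements are met (aggregate throughput is 470 units, less than the 480 units limit; the reference index is 681, below the 756 limit; the structure will not be visible from the street). Turning to paragraphs (n)–(o): (n) operates against (e): a current Schedule A Exemption Letter is held. (o) does not operate here (the lot is solely residential), so (n) stands. (e) is therefore removed.

No — exception (b) applies; Devika does not need a building permit.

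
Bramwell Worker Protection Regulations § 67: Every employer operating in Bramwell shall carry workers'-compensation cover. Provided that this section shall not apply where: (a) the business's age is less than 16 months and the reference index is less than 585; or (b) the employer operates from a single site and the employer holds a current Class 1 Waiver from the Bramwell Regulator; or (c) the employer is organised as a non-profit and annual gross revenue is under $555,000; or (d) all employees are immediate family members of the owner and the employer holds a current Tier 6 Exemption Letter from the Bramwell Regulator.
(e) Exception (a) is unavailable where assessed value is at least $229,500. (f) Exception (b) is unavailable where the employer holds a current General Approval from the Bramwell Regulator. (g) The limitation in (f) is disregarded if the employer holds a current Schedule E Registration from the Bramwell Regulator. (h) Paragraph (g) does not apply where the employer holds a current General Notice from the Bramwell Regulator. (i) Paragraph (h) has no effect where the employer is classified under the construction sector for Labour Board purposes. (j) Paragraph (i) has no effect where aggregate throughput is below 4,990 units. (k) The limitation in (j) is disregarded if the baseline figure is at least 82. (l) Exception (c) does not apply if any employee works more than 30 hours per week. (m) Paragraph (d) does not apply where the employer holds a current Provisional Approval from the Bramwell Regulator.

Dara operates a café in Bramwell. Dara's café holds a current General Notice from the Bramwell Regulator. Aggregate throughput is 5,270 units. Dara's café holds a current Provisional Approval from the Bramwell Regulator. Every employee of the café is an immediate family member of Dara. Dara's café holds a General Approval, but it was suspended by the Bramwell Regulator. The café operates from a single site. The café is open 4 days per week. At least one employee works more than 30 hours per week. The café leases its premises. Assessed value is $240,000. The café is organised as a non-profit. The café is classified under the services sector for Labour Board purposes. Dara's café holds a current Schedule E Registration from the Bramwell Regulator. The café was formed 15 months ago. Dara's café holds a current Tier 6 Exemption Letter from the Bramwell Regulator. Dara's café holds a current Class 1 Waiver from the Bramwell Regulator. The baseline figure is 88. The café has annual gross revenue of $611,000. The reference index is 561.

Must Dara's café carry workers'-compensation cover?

Exception (a)'s conditions are all satisfied: the business's age is 15 months, less than the 16 months limit; the reference index is 561, less than the 585 limit. But applying paragraph (e): (e) operates against (a): assessed value is $240,000, meeting the $229,500 threshold. (a) is therefore removed.
Exception (b): the employer operates from a single site; a current Class 1 Waiver is held — every condition holds. Under paragraphs (f)–(k): (f), which would limit (b), is not engaged: the General Approval is not current. Exception (b) stands.
Exception (c) requires that annual gross revenue is under $555,000; but annual gross revenue is $611,000, not under $555,000, so (c) is unavailable.
Exception (d) is satisfied on its face — every employee is an immediate family member; a current Tier 6 Exemption Letter is held. However, paragraph (m) must be considered: (m) is triggered — a current Provisional Approval is held. (d) is therefore removed.

No — exception (b) applies; Dara's café is not required to carry workers'-compensation cover.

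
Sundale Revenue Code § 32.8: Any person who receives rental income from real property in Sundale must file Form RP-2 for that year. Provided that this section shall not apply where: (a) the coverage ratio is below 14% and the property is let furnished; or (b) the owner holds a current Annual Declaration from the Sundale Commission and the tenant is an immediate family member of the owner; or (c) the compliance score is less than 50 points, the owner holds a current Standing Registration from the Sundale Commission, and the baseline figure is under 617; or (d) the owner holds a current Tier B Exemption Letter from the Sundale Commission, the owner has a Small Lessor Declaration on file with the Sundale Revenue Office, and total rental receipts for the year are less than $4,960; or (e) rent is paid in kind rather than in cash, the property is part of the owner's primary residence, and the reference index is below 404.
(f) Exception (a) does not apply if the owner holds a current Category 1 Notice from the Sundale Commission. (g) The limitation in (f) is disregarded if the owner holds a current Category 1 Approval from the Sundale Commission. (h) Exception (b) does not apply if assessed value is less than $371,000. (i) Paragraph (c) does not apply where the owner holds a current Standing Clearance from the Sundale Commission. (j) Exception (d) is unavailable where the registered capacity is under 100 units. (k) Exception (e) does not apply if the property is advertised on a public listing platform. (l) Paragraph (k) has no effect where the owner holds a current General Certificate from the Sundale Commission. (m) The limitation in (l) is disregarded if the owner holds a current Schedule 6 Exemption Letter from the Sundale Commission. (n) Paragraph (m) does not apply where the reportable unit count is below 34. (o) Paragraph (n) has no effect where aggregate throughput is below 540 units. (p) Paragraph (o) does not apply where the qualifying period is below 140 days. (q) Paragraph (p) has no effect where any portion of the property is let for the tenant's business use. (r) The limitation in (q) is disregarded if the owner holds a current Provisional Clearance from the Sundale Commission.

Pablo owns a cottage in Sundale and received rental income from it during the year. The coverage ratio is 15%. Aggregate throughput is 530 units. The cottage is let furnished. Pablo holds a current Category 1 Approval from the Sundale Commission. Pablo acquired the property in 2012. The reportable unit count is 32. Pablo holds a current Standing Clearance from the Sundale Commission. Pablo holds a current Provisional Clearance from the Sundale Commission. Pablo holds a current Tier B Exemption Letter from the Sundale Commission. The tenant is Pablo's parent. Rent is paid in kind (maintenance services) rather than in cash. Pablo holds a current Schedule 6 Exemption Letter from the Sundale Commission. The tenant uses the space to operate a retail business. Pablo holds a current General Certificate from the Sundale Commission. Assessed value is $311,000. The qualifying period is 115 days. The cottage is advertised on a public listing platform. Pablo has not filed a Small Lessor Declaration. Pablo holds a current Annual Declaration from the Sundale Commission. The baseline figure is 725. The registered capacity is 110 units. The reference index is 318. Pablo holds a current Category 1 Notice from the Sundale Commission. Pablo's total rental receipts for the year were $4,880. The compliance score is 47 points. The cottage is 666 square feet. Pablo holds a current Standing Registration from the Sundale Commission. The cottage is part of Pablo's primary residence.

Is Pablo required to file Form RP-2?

No — exception (e) applies; Pablo is not required to file Form RP-2.

Exception (a) does not apply: the coverage ratio is 15%, not below 14%.
Exception (b)'s conditions are all satisfied: a current Annual Declaration is held; the tenant is an immediate family member. But applying paragraph (h): (h) is triggered — assessed value is $311,000, less than the $371,000 limit. (b) is therefore removed.
Exception (c) does not apply: the baseline figure is 725, not under 617.
Exception (d) fails — no Small Lessor Declaration is on file.
Exception (e): rent is paid in kind; the cottage is part of the primary residence; the reference index is 318, below the 404 limit — every condition holds. Applying paragraphs (k)–(r): (k) would limit (e) — the property is publicly advertised — but (l) sets (k) aside: (l) is triggered — a current General Certificate is held. (m) operates (a current Schedule 6 Exemption Letter is held), but is set aside by (n): (n) operates against (m): the reportable unit count is 32, below the 34 limit. (o) operates (aggregate throughput is 530 units, below the 540 units limit), but is displaced by (p): (p) operates against (o): the qualifying period is 115 days, below the 140 days limit. (q) would limit (p) — the space is let for business use — but (r) sets (q) aside: (r) operates against (q): a current Provisional Clearance is held. So (e) applies.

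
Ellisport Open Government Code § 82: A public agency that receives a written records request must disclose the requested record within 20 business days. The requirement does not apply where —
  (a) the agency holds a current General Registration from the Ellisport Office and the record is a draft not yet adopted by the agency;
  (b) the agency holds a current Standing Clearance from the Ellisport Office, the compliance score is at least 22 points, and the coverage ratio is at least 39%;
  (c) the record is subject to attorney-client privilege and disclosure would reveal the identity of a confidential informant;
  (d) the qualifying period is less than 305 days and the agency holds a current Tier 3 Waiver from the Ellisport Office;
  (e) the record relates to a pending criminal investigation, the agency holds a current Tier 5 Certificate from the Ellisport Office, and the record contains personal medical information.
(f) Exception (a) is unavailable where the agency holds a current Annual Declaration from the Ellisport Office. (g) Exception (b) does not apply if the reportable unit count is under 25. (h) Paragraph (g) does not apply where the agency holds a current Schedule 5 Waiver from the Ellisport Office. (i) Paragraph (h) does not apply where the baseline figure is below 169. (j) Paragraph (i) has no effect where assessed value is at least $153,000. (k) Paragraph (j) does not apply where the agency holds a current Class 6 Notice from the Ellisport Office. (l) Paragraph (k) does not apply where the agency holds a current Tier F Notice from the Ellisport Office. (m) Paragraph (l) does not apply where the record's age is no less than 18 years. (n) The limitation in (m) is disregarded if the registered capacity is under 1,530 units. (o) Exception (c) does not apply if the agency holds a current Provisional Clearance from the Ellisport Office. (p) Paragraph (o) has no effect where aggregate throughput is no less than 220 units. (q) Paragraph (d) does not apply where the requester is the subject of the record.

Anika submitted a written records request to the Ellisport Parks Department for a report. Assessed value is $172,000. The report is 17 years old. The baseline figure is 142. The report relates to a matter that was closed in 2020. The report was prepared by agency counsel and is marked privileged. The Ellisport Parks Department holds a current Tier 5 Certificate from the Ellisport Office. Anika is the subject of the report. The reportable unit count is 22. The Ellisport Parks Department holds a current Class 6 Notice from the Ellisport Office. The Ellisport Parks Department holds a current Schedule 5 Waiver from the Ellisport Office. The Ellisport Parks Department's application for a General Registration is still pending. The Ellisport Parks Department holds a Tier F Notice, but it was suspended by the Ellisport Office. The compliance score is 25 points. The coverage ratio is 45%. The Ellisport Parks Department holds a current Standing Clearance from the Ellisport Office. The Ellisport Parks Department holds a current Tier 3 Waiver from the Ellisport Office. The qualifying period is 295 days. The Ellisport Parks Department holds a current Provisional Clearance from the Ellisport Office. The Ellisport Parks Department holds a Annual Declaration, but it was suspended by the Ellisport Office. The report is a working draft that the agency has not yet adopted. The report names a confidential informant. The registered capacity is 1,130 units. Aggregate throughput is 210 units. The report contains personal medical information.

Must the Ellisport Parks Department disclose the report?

Yes — the Ellisport Parks Department must disclose the report.

Exception (a) fails — no current General Registration is held.
All of (b)'s requirements are met (a current Standing Clearance is held; the compliance score is 25 points, meeting the 22 points threshold; the coverage ratio is 45%, meeting the 39% threshold). But applying paragraphs (g)–(n): (g) is engaged — the reportable unit count is 22, under the 25 limit. (h) applies (a current Schedule 5 Waiver is held), but is itself disapplied by (i): (i) operates against (h): the baseline figure is 142, below the 169 limit. (j) would limit (i) — assessed value is $172,000, meeting the $153,000 threshold — but (k) sets (j) aside: (k) operates against (j): a current Class 6 Notice is held. (l), which would lift (k), does not operate here — there is no Tier F Notice in force. Exception (b) does not apply.
Exception (c): the report is privileged; the report names a confidential informant — every condition holds. But applying paragraphs (o)–(p): (o) operates against (c): a current Provisional Clearance is held. (p) is inapplicable (aggregate throughput is 210 units, short of 220 units), so (o) stands. So (c) is unavailable.
All of (d)'s requirements are met (the qualifying period is 295 days, less than the 305 days limit; a current Tier 3 Waiver is held). But applying paragraph (q): (q) operates against (d): Anika is the subject of the report. Exception (d) does not apply.
Exception (e) requires that the record relates to a pending criminal investigation; but the report relates to a closed matter, so (e) is unavailable.
No exception applies. The general rule governs.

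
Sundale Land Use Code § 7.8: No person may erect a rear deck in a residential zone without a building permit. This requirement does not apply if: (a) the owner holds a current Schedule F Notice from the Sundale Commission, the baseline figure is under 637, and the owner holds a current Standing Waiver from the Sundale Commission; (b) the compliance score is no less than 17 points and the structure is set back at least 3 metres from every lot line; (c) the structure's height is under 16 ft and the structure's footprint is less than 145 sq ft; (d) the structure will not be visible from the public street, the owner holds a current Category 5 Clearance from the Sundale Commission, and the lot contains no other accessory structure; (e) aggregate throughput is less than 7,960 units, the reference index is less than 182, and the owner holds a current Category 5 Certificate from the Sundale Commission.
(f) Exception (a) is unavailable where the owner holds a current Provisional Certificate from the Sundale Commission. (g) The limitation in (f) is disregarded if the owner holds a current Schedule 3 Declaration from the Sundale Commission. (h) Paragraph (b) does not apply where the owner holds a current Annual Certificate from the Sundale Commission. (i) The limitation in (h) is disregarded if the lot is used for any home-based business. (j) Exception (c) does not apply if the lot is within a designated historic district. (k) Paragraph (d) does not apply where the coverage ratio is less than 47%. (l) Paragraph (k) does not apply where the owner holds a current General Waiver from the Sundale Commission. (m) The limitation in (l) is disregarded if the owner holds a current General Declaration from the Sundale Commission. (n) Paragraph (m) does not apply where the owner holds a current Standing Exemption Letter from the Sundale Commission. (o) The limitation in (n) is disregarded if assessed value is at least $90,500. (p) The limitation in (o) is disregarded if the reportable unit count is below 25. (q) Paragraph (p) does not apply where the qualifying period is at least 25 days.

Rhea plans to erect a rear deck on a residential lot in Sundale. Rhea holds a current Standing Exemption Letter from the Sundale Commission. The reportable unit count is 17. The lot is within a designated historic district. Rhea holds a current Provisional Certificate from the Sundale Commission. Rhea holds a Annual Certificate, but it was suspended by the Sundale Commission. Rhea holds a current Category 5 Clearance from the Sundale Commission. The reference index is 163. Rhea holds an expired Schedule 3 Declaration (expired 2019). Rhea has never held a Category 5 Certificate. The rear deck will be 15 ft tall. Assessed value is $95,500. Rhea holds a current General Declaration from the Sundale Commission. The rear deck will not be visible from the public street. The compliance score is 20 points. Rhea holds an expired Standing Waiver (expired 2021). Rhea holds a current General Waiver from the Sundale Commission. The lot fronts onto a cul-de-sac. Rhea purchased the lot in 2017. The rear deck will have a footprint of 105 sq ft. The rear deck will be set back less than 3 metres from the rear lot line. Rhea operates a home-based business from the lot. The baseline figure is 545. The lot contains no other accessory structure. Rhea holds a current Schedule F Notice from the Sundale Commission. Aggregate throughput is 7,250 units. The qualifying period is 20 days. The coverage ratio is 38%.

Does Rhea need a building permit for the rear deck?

No — exception (d) applies; Rhea does not need a building permit.

Exception (a) does not apply: the Standing Waiver is not current.
Exception (b) does not apply: the rear setback is under 3 m.
Exception (c) is satisfied on its face — the structure's height is 15 ft, under the 16 ft limit; the structure's footprint is 105 sq ft, less than the 145 sq ft limit. However, paragraph (j) must be considered: (j) applies — the lot is in a historic district. Exception (c) does not apply.
Exception (d) is satisfied on its face — the structure will not be visible from the street; a current Category 5 Clearance is held; the lot has no other accessory structure. Considering the limiting provisions: (k) is triggered (the coverage ratio is 38%, less than the 47% limit), but is itself disapplied by (l): (l) operates against (k): a current General Waiver is held. (m) would limit (l) — a current General Declaration is held — but (n) sets (m) aside: (n) operates — a current Standing Exemption Letter is held. (o) would limit (n) — assessed value is $95,500, meeting the $90,500 threshold — but (p) sets (o) aside: (p) is triggered — the reportable unit count is 17, below the 25 limit. (q) is not triggered (the qualifying period is 20 days, short of 25 days), so (p) stands. (d) remains available.
Exception (e) requires that the owner holds a current Category 5 Certificate from the Sundale Commission; but there is no Category 5 Certificate in force, so (e) is unavailable.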